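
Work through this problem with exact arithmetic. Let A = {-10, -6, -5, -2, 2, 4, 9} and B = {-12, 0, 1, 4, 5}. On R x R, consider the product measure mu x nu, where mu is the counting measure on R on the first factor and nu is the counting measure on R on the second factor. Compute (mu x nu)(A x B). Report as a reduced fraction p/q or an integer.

For a measurable rectangle A x B, the product measure satisfies
  (mu x nu)(A x B) = mu(A) * nu(B).
  mu(A) = 7.
  nu(B) = 5.
  (mu x nu)(A x B) = 7 * 5 = 35.

35


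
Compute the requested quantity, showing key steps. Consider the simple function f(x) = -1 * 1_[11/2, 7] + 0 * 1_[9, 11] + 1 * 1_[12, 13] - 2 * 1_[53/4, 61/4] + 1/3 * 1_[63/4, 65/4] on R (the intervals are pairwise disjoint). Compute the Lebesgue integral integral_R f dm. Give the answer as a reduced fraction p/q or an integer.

For a simple function f = sum_i c_i * 1_{A_i} with disjoint A_i,
  integral f dm = sum_i c_i * m(A_i).
Lengths of the A_i:
  m(A_1) = 7 - 11/2 = 3/2.
  m(A_2) = 11 - 9 = 2.
  m(A_3) = 13 - 12 = 1.
  m(A_4) = 61/4 - 53/4 = 2.
  m(A_5) = 65/4 - 63/4 = 1/2.
Contributions c_i * m(A_i):
  (-1) * (3/2) = -3/2.
  (0) * (2) = 0.
  (1) * (1) = 1.
  (-2) * (2) = -4.
  (1/3) * (1/2) = 1/6.
Total: -3/2 + 0 + 1 - 4 + 1/6 = -13/3.

-13/3


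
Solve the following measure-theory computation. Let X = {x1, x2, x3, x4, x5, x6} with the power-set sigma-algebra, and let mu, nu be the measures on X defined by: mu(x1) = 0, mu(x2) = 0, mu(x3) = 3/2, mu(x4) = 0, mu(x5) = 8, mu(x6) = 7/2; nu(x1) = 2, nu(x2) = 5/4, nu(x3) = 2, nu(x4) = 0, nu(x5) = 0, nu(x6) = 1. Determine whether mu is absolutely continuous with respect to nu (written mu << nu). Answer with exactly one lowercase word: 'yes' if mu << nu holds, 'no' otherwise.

mu << nu means: every nu-null measurable set is also mu-null; equivalently, for every atom x, if nu({x}) = 0 then mu({x}) = 0.
Checking each atom:
  x1: nu = 2 > 0 -> no constraint.
  x2: nu = 5/4 > 0 -> no constraint.
  x3: nu = 2 > 0 -> no constraint.
  x4: nu = 0, mu = 0 -> consistent with mu << nu.
  x5: nu = 0, mu = 8 > 0 -> violates mu << nu.
  x6: nu = 1 > 0 -> no constraint.
The atom(s) x5 violate the condition (nu = 0 but mu > 0). Therefore mu is NOT absolutely continuous w.r.t. nu.

no


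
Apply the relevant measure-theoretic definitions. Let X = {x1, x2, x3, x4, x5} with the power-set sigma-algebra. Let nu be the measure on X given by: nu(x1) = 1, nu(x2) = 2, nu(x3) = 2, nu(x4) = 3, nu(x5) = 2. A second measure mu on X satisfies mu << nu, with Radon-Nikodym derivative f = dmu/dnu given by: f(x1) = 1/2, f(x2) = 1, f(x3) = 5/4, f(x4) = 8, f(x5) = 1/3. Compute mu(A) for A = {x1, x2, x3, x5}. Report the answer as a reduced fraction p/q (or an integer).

By the defining property of the Radon-Nikodym derivative, for every measurable set A,
  mu(A) = integral_A f dnu.
Since nu is a discrete measure concentrated on the atoms of X, the integral over A reduces to the sum
  mu(A) = sum_{x in A} f(x) * nu({x}).
Computing each term:
  x1: f(x1) * nu(x1) = 1/2 * 1 = 1/2.
  x2: f(x2) * nu(x2) = 1 * 2 = 2.
  x3: f(x3) * nu(x3) = 5/4 * 2 = 5/2.
  x5: f(x5) * nu(x5) = 1/3 * 2 = 2/3.
Summing: mu(A) = 1/2 + 2 + 5/2 + 2/3 = 17/3.

17/3


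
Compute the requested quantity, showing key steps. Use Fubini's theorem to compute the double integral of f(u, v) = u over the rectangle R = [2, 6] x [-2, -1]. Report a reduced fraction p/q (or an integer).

f(u, v) is a tensor product of a function of u and a function of v, and both factors are bounded continuous (hence Lebesgue integrable) on the rectangle, so Fubini's theorem applies:
  integral_R f d(m x m) = (integral_a1^b1 u du) * (integral_a2^b2 1 dv).
Inner integral in u: integral_{2}^{6} u du = (6^2 - 2^2)/2
  = 16.
Inner integral in v: integral_{-2}^{-1} 1 dv = ((-1)^1 - (-2)^1)/1
  = 1.
Product: (16) * (1) = 16.

16


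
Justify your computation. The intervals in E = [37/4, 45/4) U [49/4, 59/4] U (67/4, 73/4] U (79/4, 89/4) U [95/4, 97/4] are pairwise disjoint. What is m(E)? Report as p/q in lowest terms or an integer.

For pairwise disjoint intervals, m(union_i I_i) = sum_i m(I_i),
and m is invariant under swapping open/closed endpoints (single points have measure 0).
So m(E) = sum_i (b_i - a_i).
  I_1 has length 45/4 - 37/4 = 2.
  I_2 has length 59/4 - 49/4 = 5/2.
  I_3 has length 73/4 - 67/4 = 3/2.
  I_4 has length 89/4 - 79/4 = 5/2.
  I_5 has length 97/4 - 95/4 = 1/2.
Summing:
  m(E) = 2 + 5/2 + 3/2 + 5/2 + 1/2 = 9.

9


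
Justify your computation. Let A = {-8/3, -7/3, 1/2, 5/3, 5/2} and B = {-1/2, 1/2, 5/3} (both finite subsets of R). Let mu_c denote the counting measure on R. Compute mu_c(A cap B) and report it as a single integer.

Counting measure on a finite set equals cardinality. mu_c(A cap B) = |A cap B| (elements appearing in both).
Enumerating the elements of A that also lie in B gives 2 element(s).
So mu_c(A cap B) = 2.

2


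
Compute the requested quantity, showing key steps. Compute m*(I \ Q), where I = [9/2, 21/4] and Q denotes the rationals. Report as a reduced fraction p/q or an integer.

The interval I = [9/2, 21/4] has m(I) = 21/4 - 9/2 = 3/4 (endpoints are measure-zero, so open/closed/half-open agree). Write I = (I cap Q) u (I \ Q). The rationals in I are countable, so m*(I cap Q) = 0 (cover each rational by intervals whose total length is arbitrarily small). By countable subadditivity m*(I) <= m*(I cap Q) + m*(I \ Q), hence m*(I \ Q) >= m(I) = 3/4. The reverse inequality m*(I \ Q) <= m*(I) = 3/4 is trivial since (I \ Q) is a subset of I. Therefore m*(I \ Q) = 3/4.

3/4


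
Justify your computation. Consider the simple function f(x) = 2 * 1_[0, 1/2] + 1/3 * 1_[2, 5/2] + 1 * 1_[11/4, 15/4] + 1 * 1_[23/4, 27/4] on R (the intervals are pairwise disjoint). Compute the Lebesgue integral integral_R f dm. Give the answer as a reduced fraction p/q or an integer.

For a simple function f = sum_i c_i * 1_{A_i} with disjoint A_i,
  integral f dm = sum_i c_i * m(A_i).
Lengths of the A_i:
  m(A_1) = 1/2 - 0 = 1/2.
  m(A_2) = 5/2 - 2 = 1/2.
  m(A_3) = 15/4 - 11/4 = 1.
  m(A_4) = 27/4 - 23/4 = 1.
Contributions c_i * m(A_i):
  (2) * (1/2) = 1.
  (1/3) * (1/2) = 1/6.
  (1) * (1) = 1.
  (1) * (1) = 1.
Total: 1 + 1/6 + 1 + 1 = 19/6.

19/6


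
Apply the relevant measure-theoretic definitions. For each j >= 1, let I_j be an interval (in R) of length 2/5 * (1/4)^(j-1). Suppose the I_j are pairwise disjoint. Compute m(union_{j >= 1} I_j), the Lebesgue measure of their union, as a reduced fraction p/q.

By countable additivity of the Lebesgue measure on pairwise disjoint measurable sets,
  m(union_{j >= 1} I_j) = sum_{j >= 1} m(I_j) = sum_{j >= 1} a * r^(j-1),
  with a = 2/5 and r = 1/4.
Since 0 < r = 1/4 < 1, the geometric series converges:
  sum_{j >= 1} a * r^(j-1) = a / (1 - r).
  = 2/5 / (1 - 1/4)
  = 2/5 / (3/4)
  = 8/15.

8/15


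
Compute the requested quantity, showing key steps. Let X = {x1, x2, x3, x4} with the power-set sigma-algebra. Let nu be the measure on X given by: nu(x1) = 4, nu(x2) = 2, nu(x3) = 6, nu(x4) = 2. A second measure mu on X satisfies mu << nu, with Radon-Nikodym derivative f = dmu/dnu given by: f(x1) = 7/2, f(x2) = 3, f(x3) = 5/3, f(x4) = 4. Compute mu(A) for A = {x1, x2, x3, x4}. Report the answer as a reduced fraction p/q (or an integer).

By the defining property of the Radon-Nikodym derivative, for every measurable set A,
  mu(A) = integral_A f dnu.
Since nu is a discrete measure concentrated on the atoms of X, the integral over A reduces to the sum
  mu(A) = sum_{x in A} f(x) * nu({x}).
Computing each term:
  x1: f(x1) * nu(x1) = 7/2 * 4 = 14.
  x2: f(x2) * nu(x2) = 3 * 2 = 6.
  x3: f(x3) * nu(x3) = 5/3 * 6 = 10.
  x4: f(x4) * nu(x4) = 4 * 2 = 8.
Summing: mu(A) = 14 + 6 + 10 + 8 = 38.

38


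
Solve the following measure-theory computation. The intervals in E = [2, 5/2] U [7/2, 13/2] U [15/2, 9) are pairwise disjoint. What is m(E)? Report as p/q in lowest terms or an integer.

For pairwise disjoint intervals, m(union_i I_i) = sum_i m(I_i),
and m is invariant under swapping open/closed endpoints (single points have measure 0).
So m(E) = sum_i (b_i - a_i).
  I_1 has length 5/2 - 2 = 1/2.
  I_2 has length 13/2 - 7/2 = 3.
  I_3 has length 9 - 15/2 = 3/2.
Summing:
  m(E) = 1/2 + 3 + 3/2 = 5.

5


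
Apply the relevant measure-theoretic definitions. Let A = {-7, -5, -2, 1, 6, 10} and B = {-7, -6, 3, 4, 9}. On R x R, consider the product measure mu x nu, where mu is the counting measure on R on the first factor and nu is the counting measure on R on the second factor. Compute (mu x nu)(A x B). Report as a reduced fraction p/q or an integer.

For a measurable rectangle A x B, the product measure satisfies
  (mu x nu)(A x B) = mu(A) * nu(B).
  mu(A) = 6.
  nu(B) = 5.
  (mu x nu)(A x B) = 6 * 5 = 30.

30


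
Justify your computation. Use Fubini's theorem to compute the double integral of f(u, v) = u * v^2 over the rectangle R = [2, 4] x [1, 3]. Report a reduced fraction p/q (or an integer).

f(u, v) is a tensor product of a function of u and a function of v, and both factors are bounded continuous (hence Lebesgue integrable) on the rectangle, so Fubini's theorem applies:
  integral_R f d(m x m) = (integral_a1^b1 u du) * (integral_a2^b2 v^2 dv).
Inner integral in u: integral_{2}^{4} u du = (4^2 - 2^2)/2
  = 6.
Inner integral in v: integral_{1}^{3} v^2 dv = (3^3 - 1^3)/3
  = 26/3.
Product: (6) * (26/3) = 52.

52


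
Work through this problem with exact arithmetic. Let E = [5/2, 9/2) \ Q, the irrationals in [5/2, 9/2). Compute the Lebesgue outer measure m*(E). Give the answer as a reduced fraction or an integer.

The interval I = [5/2, 9/2) has m(I) = 9/2 - 5/2 = 2 (endpoints are measure-zero, so open/closed/half-open agree). Write I = (I cap Q) u (I \ Q). The rationals in I are countable, so m*(I cap Q) = 0 (cover each rational by intervals whose total length is arbitrarily small). By countable subadditivity m*(I) <= m*(I cap Q) + m*(I \ Q), hence m*(I \ Q) >= m(I) = 2. The reverse inequality m*(I \ Q) <= m*(I) = 2 is trivial since (I \ Q) is a subset of I. Therefore m*(I \ Q) = 2.

2


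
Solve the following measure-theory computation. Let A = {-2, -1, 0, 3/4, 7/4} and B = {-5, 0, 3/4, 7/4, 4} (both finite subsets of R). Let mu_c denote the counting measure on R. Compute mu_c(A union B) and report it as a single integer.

Counting measure on a finite set equals cardinality. By inclusion-exclusion, |A union B| = |A| + |B| - |A cap B|.
|A| = 5, |B| = 5, |A cap B| = 3.
So mu_c(A union B) = 5 + 5 - 3 = 7.

7


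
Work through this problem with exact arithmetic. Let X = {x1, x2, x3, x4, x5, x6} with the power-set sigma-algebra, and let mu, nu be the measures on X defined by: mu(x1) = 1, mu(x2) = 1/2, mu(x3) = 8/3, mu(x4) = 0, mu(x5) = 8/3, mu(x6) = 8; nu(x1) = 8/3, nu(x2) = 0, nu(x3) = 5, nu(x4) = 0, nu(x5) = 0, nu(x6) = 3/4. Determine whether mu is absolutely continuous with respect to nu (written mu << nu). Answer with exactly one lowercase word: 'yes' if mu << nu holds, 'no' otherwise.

mu << nu means: every nu-null measurable set is also mu-null; equivalently, for every atom x, if nu({x}) = 0 then mu({x}) = 0.
Checking each atom:
  x1: nu = 8/3 > 0 -> no constraint.
  x2: nu = 0, mu = 1/2 > 0 -> violates mu << nu.
  x3: nu = 5 > 0 -> no constraint.
  x4: nu = 0, mu = 0 -> consistent with mu << nu.
  x5: nu = 0, mu = 8/3 > 0 -> violates mu << nu.
  x6: nu = 3/4 > 0 -> no constraint.
The atom(s) x2, x5 violate the condition (nu = 0 but mu > 0). Therefore mu is NOT absolutely continuous w.r.t. nu.

no


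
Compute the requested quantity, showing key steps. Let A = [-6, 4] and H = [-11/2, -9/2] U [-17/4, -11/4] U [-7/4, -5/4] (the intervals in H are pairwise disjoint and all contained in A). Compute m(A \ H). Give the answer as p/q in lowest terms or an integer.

The ambient interval has length m(A) = 4 - (-6) = 10.
Since the holes are disjoint and sit inside A, by finite additivity
  m(H) = sum_i (b_i - a_i), and m(A \ H) = m(A) - m(H).
Computing the hole measures:
  m(H_1) = -9/2 - (-11/2) = 1.
  m(H_2) = -11/4 - (-17/4) = 3/2.
  m(H_3) = -5/4 - (-7/4) = 1/2.
Summed: m(H) = 1 + 3/2 + 1/2 = 3.
So m(A \ H) = 10 - 3 = 7.

7


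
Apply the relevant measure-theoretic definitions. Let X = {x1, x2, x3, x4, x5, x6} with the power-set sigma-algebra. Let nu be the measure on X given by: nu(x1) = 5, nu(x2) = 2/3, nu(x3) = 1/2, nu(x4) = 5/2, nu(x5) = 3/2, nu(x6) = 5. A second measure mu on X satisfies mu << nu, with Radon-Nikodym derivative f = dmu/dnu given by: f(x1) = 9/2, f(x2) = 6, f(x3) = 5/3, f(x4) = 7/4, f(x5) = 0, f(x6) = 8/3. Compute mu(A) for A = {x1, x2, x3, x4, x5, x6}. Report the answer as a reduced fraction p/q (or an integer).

By the defining property of the Radon-Nikodym derivative, for every measurable set A,
  mu(A) = integral_A f dnu.
Since nu is a discrete measure concentrated on the atoms of X, the integral over A reduces to the sum
  mu(A) = sum_{x in A} f(x) * nu({x}).
Computing each term:
  x1: f(x1) * nu(x1) = 9/2 * 5 = 45/2.
  x2: f(x2) * nu(x2) = 6 * 2/3 = 4.
  x3: f(x3) * nu(x3) = 5/3 * 1/2 = 5/6.
  x4: f(x4) * nu(x4) = 7/4 * 5/2 = 35/8.
  x5: f(x5) * nu(x5) = 0 * 3/2 = 0.
  x6: f(x6) * nu(x6) = 8/3 * 5 = 40/3.
Summing: mu(A) = 45/2 + 4 + 5/6 + 35/8 + 0 + 40/3 = 1081/24.

1081/24


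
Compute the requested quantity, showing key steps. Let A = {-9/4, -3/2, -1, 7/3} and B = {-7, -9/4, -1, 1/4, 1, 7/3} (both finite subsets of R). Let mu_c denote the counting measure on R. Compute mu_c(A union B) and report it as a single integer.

Counting measure on a finite set equals cardinality. By inclusion-exclusion, |A union B| = |A| + |B| - |A cap B|.
|A| = 4, |B| = 6, |A cap B| = 3.
So mu_c(A union B) = 4 + 6 - 3 = 7.

7


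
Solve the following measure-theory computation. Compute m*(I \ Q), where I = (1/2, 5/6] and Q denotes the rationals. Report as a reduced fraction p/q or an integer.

The interval I = (1/2, 5/6] has m(I) = 5/6 - 1/2 = 1/3 (endpoints are measure-zero, so open/closed/half-open agree). Write I = (I cap Q) u (I \ Q). The rationals in I are countable, so m*(I cap Q) = 0 (cover each rational by intervals whose total length is arbitrarily small). By countable subadditivity m*(I) <= m*(I cap Q) + m*(I \ Q), hence m*(I \ Q) >= m(I) = 1/3. The reverse inequality m*(I \ Q) <= m*(I) = 1/3 is trivial since (I \ Q) is a subset of I. Therefore m*(I \ Q) = 1/3.

1/3


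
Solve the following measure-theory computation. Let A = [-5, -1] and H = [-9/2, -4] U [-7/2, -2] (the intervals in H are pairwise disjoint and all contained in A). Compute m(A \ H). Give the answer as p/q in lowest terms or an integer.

The ambient interval has length m(A) = -1 - (-5) = 4.
Since the holes are disjoint and sit inside A, by finite additivity
  m(H) = sum_i (b_i - a_i), and m(A \ H) = m(A) - m(H).
Computing the hole measures:
  m(H_1) = -4 - (-9/2) = 1/2.
  m(H_2) = -2 - (-7/2) = 3/2.
Summed: m(H) = 1/2 + 3/2 = 2.
So m(A \ H) = 4 - 2 = 2.

2


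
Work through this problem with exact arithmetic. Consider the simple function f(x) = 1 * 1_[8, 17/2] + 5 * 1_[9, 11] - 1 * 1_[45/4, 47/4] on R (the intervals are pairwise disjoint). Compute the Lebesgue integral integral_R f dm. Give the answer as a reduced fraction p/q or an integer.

For a simple function f = sum_i c_i * 1_{A_i} with disjoint A_i,
  integral f dm = sum_i c_i * m(A_i).
Lengths of the A_i:
  m(A_1) = 17/2 - 8 = 1/2.
  m(A_2) = 11 - 9 = 2.
  m(A_3) = 47/4 - 45/4 = 1/2.
Contributions c_i * m(A_i):
  (1) * (1/2) = 1/2.
  (5) * (2) = 10.
  (-1) * (1/2) = -1/2.
Total: 1/2 + 10 - 1/2 = 10.

10


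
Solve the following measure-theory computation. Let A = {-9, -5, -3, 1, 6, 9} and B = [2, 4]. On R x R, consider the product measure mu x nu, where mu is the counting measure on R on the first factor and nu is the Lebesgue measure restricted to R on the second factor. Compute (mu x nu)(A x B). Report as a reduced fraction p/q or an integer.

For a measurable rectangle A x B, the product measure satisfies
  (mu x nu)(A x B) = mu(A) * nu(B).
  mu(A) = 6.
  nu(B) = 2.
  (mu x nu)(A x B) = 6 * 2 = 12.

12


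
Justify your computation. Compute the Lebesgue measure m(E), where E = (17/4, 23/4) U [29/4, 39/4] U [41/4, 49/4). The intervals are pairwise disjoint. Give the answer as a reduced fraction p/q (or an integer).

For pairwise disjoint intervals, m(union_i I_i) = sum_i m(I_i),
and m is invariant under swapping open/closed endpoints (single points have measure 0).
So m(E) = sum_i (b_i - a_i).
  I_1 has length 23/4 - 17/4 = 3/2.
  I_2 has length 39/4 - 29/4 = 5/2.
  I_3 has length 49/4 - 41/4 = 2.
Summing:
  m(E) = 3/2 + 5/2 + 2 = 6.

6


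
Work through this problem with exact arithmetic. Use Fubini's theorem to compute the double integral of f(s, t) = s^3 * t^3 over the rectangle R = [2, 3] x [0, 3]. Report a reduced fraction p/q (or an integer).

f(s, t) is a tensor product of a function of s and a function of t, and both factors are bounded continuous (hence Lebesgue integrable) on the rectangle, so Fubini's theorem applies:
  integral_R f d(m x m) = (integral_a1^b1 s^3 ds) * (integral_a2^b2 t^3 dt).
Inner integral in s: integral_{2}^{3} s^3 ds = (3^4 - 2^4)/4
  = 65/4.
Inner integral in t: integral_{0}^{3} t^3 dt = (3^4 - 0^4)/4
  = 81/4.
Product: (65/4) * (81/4) = 5265/16.

5265/16


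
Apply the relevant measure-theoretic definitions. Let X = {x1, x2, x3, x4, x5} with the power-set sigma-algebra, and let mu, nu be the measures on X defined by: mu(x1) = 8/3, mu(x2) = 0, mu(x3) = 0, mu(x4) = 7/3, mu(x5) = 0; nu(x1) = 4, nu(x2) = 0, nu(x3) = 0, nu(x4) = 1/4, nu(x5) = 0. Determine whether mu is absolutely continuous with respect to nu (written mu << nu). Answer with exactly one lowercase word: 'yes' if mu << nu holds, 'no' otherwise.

mu << nu means: every nu-null measurable set is also mu-null; equivalently, for every atom x, if nu({x}) = 0 then mu({x}) = 0.
Checking each atom:
  x1: nu = 4 > 0 -> no constraint.
  x2: nu = 0, mu = 0 -> consistent with mu << nu.
  x3: nu = 0, mu = 0 -> consistent with mu << nu.
  x4: nu = 1/4 > 0 -> no constraint.
  x5: nu = 0, mu = 0 -> consistent with mu << nu.
No atom violates the condition. Therefore mu << nu.

yes


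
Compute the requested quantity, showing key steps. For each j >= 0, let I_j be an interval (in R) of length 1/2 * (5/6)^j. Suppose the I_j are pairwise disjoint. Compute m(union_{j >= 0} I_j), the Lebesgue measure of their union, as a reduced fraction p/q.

By countable additivity of the Lebesgue measure on pairwise disjoint measurable sets,
  m(union_{j >= 0} I_j) = sum_{j >= 0} m(I_j) = sum_{j >= 0} a * r^j,
  with a = 1/2 and r = 5/6.
Since 0 < r = 5/6 < 1, the geometric series converges:
  sum_{j >= 0} a * r^j = a / (1 - r).
  = 1/2 / (1 - 5/6)
  = 1/2 / (1/6)
  = 3.

3


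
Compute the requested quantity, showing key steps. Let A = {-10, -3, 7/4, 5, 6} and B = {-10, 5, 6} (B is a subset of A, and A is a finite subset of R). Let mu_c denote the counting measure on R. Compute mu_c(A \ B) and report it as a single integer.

Counting measure assigns mu_c(E) = |E| (number of elements) when E is finite. For B subset A, A \ B is the set of elements of A not in B, so |A \ B| = |A| - |B|.
|A| = 5, |B| = 3, so mu_c(A \ B) = 5 - 3 = 2.

2


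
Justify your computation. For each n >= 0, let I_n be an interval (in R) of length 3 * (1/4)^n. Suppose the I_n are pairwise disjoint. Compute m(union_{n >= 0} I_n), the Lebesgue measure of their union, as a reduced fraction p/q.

By countable additivity of the Lebesgue measure on pairwise disjoint measurable sets,
  m(union_{n >= 0} I_n) = sum_{n >= 0} m(I_n) = sum_{n >= 0} a * r^n,
  with a = 3 and r = 1/4.
Since 0 < r = 1/4 < 1, the geometric series converges:
  sum_{n >= 0} a * r^n = a / (1 - r).
  = 3 / (1 - 1/4)
  = 3 / (3/4)
  = 4.

4


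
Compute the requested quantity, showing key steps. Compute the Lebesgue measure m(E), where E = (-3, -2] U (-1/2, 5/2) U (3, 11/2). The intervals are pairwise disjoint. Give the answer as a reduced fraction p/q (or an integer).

For pairwise disjoint intervals, m(union_i I_i) = sum_i m(I_i),
and m is invariant under swapping open/closed endpoints (single points have measure 0).
So m(E) = sum_i (b_i - a_i).
  I_1 has length -2 - (-3) = 1.
  I_2 has length 5/2 - (-1/2) = 3.
  I_3 has length 11/2 - 3 = 5/2.
Summing:
  m(E) = 1 + 3 + 5/2 = 13/2.

13/2


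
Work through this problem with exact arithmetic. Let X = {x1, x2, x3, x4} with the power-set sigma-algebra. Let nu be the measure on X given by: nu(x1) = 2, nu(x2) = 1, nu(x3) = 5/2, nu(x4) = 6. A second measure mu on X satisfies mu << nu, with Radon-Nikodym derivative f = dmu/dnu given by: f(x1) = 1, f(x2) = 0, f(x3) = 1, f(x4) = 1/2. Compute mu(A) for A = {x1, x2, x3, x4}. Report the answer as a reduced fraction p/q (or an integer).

By the defining property of the Radon-Nikodym derivative, for every measurable set A,
  mu(A) = integral_A f dnu.
Since nu is a discrete measure concentrated on the atoms of X, the integral over A reduces to the sum
  mu(A) = sum_{x in A} f(x) * nu({x}).
Computing each term:
  x1: f(x1) * nu(x1) = 1 * 2 = 2.
  x2: f(x2) * nu(x2) = 0 * 1 = 0.
  x3: f(x3) * nu(x3) = 1 * 5/2 = 5/2.
  x4: f(x4) * nu(x4) = 1/2 * 6 = 3.
Summing: mu(A) = 2 + 0 + 5/2 + 3 = 15/2.

15/2


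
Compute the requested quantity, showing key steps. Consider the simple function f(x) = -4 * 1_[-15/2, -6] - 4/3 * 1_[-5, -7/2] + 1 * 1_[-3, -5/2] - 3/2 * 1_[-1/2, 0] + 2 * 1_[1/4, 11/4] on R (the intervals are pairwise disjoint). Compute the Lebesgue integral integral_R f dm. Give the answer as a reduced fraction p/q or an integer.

For a simple function f = sum_i c_i * 1_{A_i} with disjoint A_i,
  integral f dm = sum_i c_i * m(A_i).
Lengths of the A_i:
  m(A_1) = -6 - (-15/2) = 3/2.
  m(A_2) = -7/2 - (-5) = 3/2.
  m(A_3) = -5/2 - (-3) = 1/2.
  m(A_4) = 0 - (-1/2) = 1/2.
  m(A_5) = 11/4 - 1/4 = 5/2.
Contributions c_i * m(A_i):
  (-4) * (3/2) = -6.
  (-4/3) * (3/2) = -2.
  (1) * (1/2) = 1/2.
  (-3/2) * (1/2) = -3/4.
  (2) * (5/2) = 5.
Total: -6 - 2 + 1/2 - 3/4 + 5 = -13/4.

-13/4


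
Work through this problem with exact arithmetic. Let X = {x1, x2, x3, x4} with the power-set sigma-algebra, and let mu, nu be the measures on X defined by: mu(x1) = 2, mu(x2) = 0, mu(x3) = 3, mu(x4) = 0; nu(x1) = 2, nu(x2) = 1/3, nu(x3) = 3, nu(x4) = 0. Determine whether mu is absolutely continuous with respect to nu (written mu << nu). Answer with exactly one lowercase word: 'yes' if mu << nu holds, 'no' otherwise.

mu << nu means: every nu-null measurable set is also mu-null; equivalently, for every atom x, if nu({x}) = 0 then mu({x}) = 0.
Checking each atom:
  x1: nu = 2 > 0 -> no constraint.
  x2: nu = 1/3 > 0 -> no constraint.
  x3: nu = 3 > 0 -> no constraint.
  x4: nu = 0, mu = 0 -> consistent with mu << nu.
No atom violates the condition. Therefore mu << nu.

yes


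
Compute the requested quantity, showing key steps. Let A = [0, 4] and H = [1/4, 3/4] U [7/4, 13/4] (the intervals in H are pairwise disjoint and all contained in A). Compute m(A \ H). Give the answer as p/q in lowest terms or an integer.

The ambient interval has length m(A) = 4 - 0 = 4.
Since the holes are disjoint and sit inside A, by finite additivity
  m(H) = sum_i (b_i - a_i), and m(A \ H) = m(A) - m(H).
Computing the hole measures:
  m(H_1) = 3/4 - 1/4 = 1/2.
  m(H_2) = 13/4 - 7/4 = 3/2.
Summed: m(H) = 1/2 + 3/2 = 2.
So m(A \ H) = 4 - 2 = 2.

2


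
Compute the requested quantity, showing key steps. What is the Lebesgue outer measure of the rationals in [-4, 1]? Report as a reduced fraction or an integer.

Q cap [-4, 1] is countable; list its elements as q_1, q_2, ... . Fix eps > 0 and cover the k-th point by an interval of length eps * 2^(-k). The cover has total length eps * sum_{k>=1} 2^(-k) = eps, so by definition of outer measure m*(Q cap [-4, 1]) <= eps. Since eps was arbitrary and m* >= 0, the outer measure is 0.

0


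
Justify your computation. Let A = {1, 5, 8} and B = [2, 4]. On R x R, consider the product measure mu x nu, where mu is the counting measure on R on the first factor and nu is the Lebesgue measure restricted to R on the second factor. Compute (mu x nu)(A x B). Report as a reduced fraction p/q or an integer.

For a measurable rectangle A x B, the product measure satisfies
  (mu x nu)(A x B) = mu(A) * nu(B).
  mu(A) = 3.
  nu(B) = 2.
  (mu x nu)(A x B) = 3 * 2 = 6.

6


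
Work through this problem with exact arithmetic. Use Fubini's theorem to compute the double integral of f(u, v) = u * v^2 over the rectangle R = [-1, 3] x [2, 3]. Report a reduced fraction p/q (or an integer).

f(u, v) is a tensor product of a function of u and a function of v, and both factors are bounded continuous (hence Lebesgue integrable) on the rectangle, so Fubini's theorem applies:
  integral_R f d(m x m) = (integral_a1^b1 u du) * (integral_a2^b2 v^2 dv).
Inner integral in u: integral_{-1}^{3} u du = (3^2 - (-1)^2)/2
  = 4.
Inner integral in v: integral_{2}^{3} v^2 dv = (3^3 - 2^3)/3
  = 19/3.
Product: (4) * (19/3) = 76/3.

76/3


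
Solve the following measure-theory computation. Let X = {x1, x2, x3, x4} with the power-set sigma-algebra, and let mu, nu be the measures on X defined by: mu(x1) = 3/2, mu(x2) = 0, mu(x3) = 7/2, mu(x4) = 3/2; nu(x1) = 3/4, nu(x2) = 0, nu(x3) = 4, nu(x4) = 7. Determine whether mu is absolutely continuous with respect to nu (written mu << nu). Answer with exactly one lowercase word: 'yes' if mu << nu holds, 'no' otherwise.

mu << nu means: every nu-null measurable set is also mu-null; equivalently, for every atom x, if nu({x}) = 0 then mu({x}) = 0.
Checking each atom:
  x1: nu = 3/4 > 0 -> no constraint.
  x2: nu = 0, mu = 0 -> consistent with mu << nu.
  x3: nu = 4 > 0 -> no constraint.
  x4: nu = 7 > 0 -> no constraint.
No atom violates the condition. Therefore mu << nu.

yes


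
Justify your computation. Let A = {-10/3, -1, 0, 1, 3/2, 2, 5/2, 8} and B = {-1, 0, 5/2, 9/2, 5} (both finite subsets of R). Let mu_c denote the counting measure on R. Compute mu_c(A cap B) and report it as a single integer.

Counting measure on a finite set equals cardinality. mu_c(A cap B) = |A cap B| (elements appearing in both).
Enumerating the elements of A that also lie in B gives 3 element(s).
So mu_c(A cap B) = 3.

3


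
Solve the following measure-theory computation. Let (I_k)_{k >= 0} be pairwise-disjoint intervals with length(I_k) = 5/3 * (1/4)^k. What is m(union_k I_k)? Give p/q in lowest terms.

By countable additivity of the Lebesgue measure on pairwise disjoint measurable sets,
  m(union_{k >= 0} I_k) = sum_{k >= 0} m(I_k) = sum_{k >= 0} a * r^k,
  with a = 5/3 and r = 1/4.
Since 0 < r = 1/4 < 1, the geometric series converges:
  sum_{k >= 0} a * r^k = a / (1 - r).
  = 5/3 / (1 - 1/4)
  = 5/3 / (3/4)
  = 20/9.

20/9


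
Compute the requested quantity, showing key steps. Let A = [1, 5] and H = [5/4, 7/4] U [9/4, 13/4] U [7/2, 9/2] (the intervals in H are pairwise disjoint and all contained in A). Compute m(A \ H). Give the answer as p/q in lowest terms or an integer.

The ambient interval has length m(A) = 5 - 1 = 4.
Since the holes are disjoint and sit inside A, by finite additivity
  m(H) = sum_i (b_i - a_i), and m(A \ H) = m(A) - m(H).
Computing the hole measures:
  m(H_1) = 7/4 - 5/4 = 1/2.
  m(H_2) = 13/4 - 9/4 = 1.
  m(H_3) = 9/2 - 7/2 = 1.
Summed: m(H) = 1/2 + 1 + 1 = 5/2.
So m(A \ H) = 4 - 5/2 = 3/2.

3/2


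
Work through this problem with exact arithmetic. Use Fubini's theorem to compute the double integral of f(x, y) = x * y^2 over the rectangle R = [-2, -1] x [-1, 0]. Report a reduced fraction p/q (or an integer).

f(x, y) is a tensor product of a function of x and a function of y, and both factors are bounded continuous (hence Lebesgue integrable) on the rectangle, so Fubini's theorem applies:
  integral_R f d(m x m) = (integral_a1^b1 x dx) * (integral_a2^b2 y^2 dy).
Inner integral in x: integral_{-2}^{-1} x dx = ((-1)^2 - (-2)^2)/2
  = -3/2.
Inner integral in y: integral_{-1}^{0} y^2 dy = (0^3 - (-1)^3)/3
  = 1/3.
Product: (-3/2) * (1/3) = -1/2.

-1/2


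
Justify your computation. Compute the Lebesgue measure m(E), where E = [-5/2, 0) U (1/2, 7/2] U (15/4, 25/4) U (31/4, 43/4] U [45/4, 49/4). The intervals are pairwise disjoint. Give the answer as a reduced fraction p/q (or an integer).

For pairwise disjoint intervals, m(union_i I_i) = sum_i m(I_i),
and m is invariant under swapping open/closed endpoints (single points have measure 0).
So m(E) = sum_i (b_i - a_i).
  I_1 has length 0 - (-5/2) = 5/2.
  I_2 has length 7/2 - 1/2 = 3.
  I_3 has length 25/4 - 15/4 = 5/2.
  I_4 has length 43/4 - 31/4 = 3.
  I_5 has length 49/4 - 45/4 = 1.
Summing:
  m(E) = 5/2 + 3 + 5/2 + 3 + 1 = 12.

12


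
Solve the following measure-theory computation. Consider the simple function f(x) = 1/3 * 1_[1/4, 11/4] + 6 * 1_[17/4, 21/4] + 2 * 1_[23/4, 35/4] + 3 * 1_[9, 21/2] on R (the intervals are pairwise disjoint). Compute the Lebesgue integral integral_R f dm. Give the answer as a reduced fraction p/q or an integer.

For a simple function f = sum_i c_i * 1_{A_i} with disjoint A_i,
  integral f dm = sum_i c_i * m(A_i).
Lengths of the A_i:
  m(A_1) = 11/4 - 1/4 = 5/2.
  m(A_2) = 21/4 - 17/4 = 1.
  m(A_3) = 35/4 - 23/4 = 3.
  m(A_4) = 21/2 - 9 = 3/2.
Contributions c_i * m(A_i):
  (1/3) * (5/2) = 5/6.
  (6) * (1) = 6.
  (2) * (3) = 6.
  (3) * (3/2) = 9/2.
Total: 5/6 + 6 + 6 + 9/2 = 52/3.

52/3


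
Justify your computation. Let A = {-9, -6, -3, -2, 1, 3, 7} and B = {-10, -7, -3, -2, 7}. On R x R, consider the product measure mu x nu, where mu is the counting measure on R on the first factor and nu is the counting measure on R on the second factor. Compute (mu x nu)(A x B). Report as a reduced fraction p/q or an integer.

For a measurable rectangle A x B, the product measure satisfies
  (mu x nu)(A x B) = mu(A) * nu(B).
  mu(A) = 7.
  nu(B) = 5.
  (mu x nu)(A x B) = 7 * 5 = 35.

35


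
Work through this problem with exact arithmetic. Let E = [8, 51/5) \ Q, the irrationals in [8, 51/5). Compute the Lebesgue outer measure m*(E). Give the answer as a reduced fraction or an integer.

The interval I = [8, 51/5) has m(I) = 51/5 - 8 = 11/5 (endpoints are measure-zero, so open/closed/half-open agree). Write I = (I cap Q) u (I \ Q). The rationals in I are countable, so m*(I cap Q) = 0 (cover each rational by intervals whose total length is arbitrarily small). By countable subadditivity m*(I) <= m*(I cap Q) + m*(I \ Q), hence m*(I \ Q) >= m(I) = 11/5. The reverse inequality m*(I \ Q) <= m*(I) = 11/5 is trivial since (I \ Q) is a subset of I. Therefore m*(I \ Q) = 11/5.

11/5


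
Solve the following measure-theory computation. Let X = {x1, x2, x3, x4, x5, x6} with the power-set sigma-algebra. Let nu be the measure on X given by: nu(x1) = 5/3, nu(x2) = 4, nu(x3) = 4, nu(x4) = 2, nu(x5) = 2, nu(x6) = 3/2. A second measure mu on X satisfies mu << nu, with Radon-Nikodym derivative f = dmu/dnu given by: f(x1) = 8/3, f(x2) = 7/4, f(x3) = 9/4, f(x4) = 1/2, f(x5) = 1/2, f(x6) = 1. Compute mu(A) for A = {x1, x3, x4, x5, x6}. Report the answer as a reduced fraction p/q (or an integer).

By the defining property of the Radon-Nikodym derivative, for every measurable set A,
  mu(A) = integral_A f dnu.
Since nu is a discrete measure concentrated on the atoms of X, the integral over A reduces to the sum
  mu(A) = sum_{x in A} f(x) * nu({x}).
Computing each term:
  x1: f(x1) * nu(x1) = 8/3 * 5/3 = 40/9.
  x3: f(x3) * nu(x3) = 9/4 * 4 = 9.
  x4: f(x4) * nu(x4) = 1/2 * 2 = 1.
  x5: f(x5) * nu(x5) = 1/2 * 2 = 1.
  x6: f(x6) * nu(x6) = 1 * 3/2 = 3/2.
Summing: mu(A) = 40/9 + 9 + 1 + 1 + 3/2 = 305/18.

305/18


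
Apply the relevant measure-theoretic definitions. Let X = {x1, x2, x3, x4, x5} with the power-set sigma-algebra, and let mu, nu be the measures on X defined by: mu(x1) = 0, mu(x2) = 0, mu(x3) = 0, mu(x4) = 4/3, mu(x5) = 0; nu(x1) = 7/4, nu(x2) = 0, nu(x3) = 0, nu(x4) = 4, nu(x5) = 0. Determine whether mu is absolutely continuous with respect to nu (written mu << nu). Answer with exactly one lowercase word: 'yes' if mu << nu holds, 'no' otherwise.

mu << nu means: every nu-null measurable set is also mu-null; equivalently, for every atom x, if nu({x}) = 0 then mu({x}) = 0.
Checking each atom:
  x1: nu = 7/4 > 0 -> no constraint.
  x2: nu = 0, mu = 0 -> consistent with mu << nu.
  x3: nu = 0, mu = 0 -> consistent with mu << nu.
  x4: nu = 4 > 0 -> no constraint.
  x5: nu = 0, mu = 0 -> consistent with mu << nu.
No atom violates the condition. Therefore mu << nu.

yes


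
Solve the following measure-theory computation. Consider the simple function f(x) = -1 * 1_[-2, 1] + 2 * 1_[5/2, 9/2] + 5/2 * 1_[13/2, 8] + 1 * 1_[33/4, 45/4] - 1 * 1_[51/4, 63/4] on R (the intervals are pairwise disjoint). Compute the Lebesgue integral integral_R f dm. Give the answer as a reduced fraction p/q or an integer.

For a simple function f = sum_i c_i * 1_{A_i} with disjoint A_i,
  integral f dm = sum_i c_i * m(A_i).
Lengths of the A_i:
  m(A_1) = 1 - (-2) = 3.
  m(A_2) = 9/2 - 5/2 = 2.
  m(A_3) = 8 - 13/2 = 3/2.
  m(A_4) = 45/4 - 33/4 = 3.
  m(A_5) = 63/4 - 51/4 = 3.
Contributions c_i * m(A_i):
  (-1) * (3) = -3.
  (2) * (2) = 4.
  (5/2) * (3/2) = 15/4.
  (1) * (3) = 3.
  (-1) * (3) = -3.
Total: -3 + 4 + 15/4 + 3 - 3 = 19/4.

19/4


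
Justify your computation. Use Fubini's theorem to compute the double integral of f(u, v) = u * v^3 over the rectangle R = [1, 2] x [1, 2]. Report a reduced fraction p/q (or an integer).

f(u, v) is a tensor product of a function of u and a function of v, and both factors are bounded continuous (hence Lebesgue integrable) on the rectangle, so Fubini's theorem applies:
  integral_R f d(m x m) = (integral_a1^b1 u du) * (integral_a2^b2 v^3 dv).
Inner integral in u: integral_{1}^{2} u du = (2^2 - 1^2)/2
  = 3/2.
Inner integral in v: integral_{1}^{2} v^3 dv = (2^4 - 1^4)/4
  = 15/4.
Product: (3/2) * (15/4) = 45/8.

45/8


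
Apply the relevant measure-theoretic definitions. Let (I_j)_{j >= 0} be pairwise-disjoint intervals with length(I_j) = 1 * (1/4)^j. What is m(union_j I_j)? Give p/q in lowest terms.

By countable additivity of the Lebesgue measure on pairwise disjoint measurable sets,
  m(union_{j >= 0} I_j) = sum_{j >= 0} m(I_j) = sum_{j >= 0} a * r^j,
  with a = 1 and r = 1/4.
Since 0 < r = 1/4 < 1, the geometric series converges:
  sum_{j >= 0} a * r^j = a / (1 - r).
  = 1 / (1 - 1/4)
  = 1 / (3/4)
  = 4/3.

4/3


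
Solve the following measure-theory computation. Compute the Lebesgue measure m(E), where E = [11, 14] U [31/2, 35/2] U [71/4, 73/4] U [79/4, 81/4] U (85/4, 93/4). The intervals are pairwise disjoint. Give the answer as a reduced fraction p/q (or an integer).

For pairwise disjoint intervals, m(union_i I_i) = sum_i m(I_i),
and m is invariant under swapping open/closed endpoints (single points have measure 0).
So m(E) = sum_i (b_i - a_i).
  I_1 has length 14 - 11 = 3.
  I_2 has length 35/2 - 31/2 = 2.
  I_3 has length 73/4 - 71/4 = 1/2.
  I_4 has length 81/4 - 79/4 = 1/2.
  I_5 has length 93/4 - 85/4 = 2.
Summing:
  m(E) = 3 + 2 + 1/2 + 1/2 + 2 = 8.

8


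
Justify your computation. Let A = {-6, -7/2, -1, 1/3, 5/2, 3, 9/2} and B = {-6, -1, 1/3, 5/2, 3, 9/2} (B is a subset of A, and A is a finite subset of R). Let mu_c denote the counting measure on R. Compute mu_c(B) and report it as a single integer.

Counting measure assigns mu_c(E) = |E| (number of elements) when E is finite.
B has 6 element(s), so mu_c(B) = 6.

6


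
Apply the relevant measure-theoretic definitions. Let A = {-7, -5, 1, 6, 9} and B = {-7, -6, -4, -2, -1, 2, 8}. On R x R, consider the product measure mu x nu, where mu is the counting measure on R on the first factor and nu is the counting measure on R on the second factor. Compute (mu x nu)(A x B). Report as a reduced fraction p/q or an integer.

For a measurable rectangle A x B, the product measure satisfies
  (mu x nu)(A x B) = mu(A) * nu(B).
  mu(A) = 5.
  nu(B) = 7.
  (mu x nu)(A x B) = 5 * 7 = 35.

35


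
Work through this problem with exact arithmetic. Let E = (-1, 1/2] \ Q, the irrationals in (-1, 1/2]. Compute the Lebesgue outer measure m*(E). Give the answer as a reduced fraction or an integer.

The interval I = (-1, 1/2] has m(I) = 1/2 - (-1) = 3/2 (endpoints are measure-zero, so open/closed/half-open agree). Write I = (I cap Q) u (I \ Q). The rationals in I are countable, so m*(I cap Q) = 0 (cover each rational by intervals whose total length is arbitrarily small). By countable subadditivity m*(I) <= m*(I cap Q) + m*(I \ Q), hence m*(I \ Q) >= m(I) = 3/2. The reverse inequality m*(I \ Q) <= m*(I) = 3/2 is trivial since (I \ Q) is a subset of I. Therefore m*(I \ Q) = 3/2.

3/2


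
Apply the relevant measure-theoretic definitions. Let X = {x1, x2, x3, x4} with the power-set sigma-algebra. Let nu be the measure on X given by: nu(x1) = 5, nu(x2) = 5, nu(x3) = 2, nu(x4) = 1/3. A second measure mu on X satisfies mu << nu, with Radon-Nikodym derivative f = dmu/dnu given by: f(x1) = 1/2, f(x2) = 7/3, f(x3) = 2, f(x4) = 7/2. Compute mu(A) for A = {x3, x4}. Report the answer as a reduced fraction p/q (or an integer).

By the defining property of the Radon-Nikodym derivative, for every measurable set A,
  mu(A) = integral_A f dnu.
Since nu is a discrete measure concentrated on the atoms of X, the integral over A reduces to the sum
  mu(A) = sum_{x in A} f(x) * nu({x}).
Computing each term:
  x3: f(x3) * nu(x3) = 2 * 2 = 4.
  x4: f(x4) * nu(x4) = 7/2 * 1/3 = 7/6.
Summing: mu(A) = 4 + 7/6 = 31/6.

31/6


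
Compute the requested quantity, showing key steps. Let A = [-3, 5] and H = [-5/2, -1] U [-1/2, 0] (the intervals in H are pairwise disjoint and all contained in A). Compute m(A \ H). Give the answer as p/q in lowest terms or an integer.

The ambient interval has length m(A) = 5 - (-3) = 8.
Since the holes are disjoint and sit inside A, by finite additivity
  m(H) = sum_i (b_i - a_i), and m(A \ H) = m(A) - m(H).
Computing the hole measures:
  m(H_1) = -1 - (-5/2) = 3/2.
  m(H_2) = 0 - (-1/2) = 1/2.
Summed: m(H) = 3/2 + 1/2 = 2.
So m(A \ H) = 8 - 2 = 6.

6


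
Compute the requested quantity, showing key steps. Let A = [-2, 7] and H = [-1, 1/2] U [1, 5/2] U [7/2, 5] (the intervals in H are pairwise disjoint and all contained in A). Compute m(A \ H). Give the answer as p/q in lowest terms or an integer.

The ambient interval has length m(A) = 7 - (-2) = 9.
Since the holes are disjoint and sit inside A, by finite additivity
  m(H) = sum_i (b_i - a_i), and m(A \ H) = m(A) - m(H).
Computing the hole measures:
  m(H_1) = 1/2 - (-1) = 3/2.
  m(H_2) = 5/2 - 1 = 3/2.
  m(H_3) = 5 - 7/2 = 3/2.
Summed: m(H) = 3/2 + 3/2 + 3/2 = 9/2.
So m(A \ H) = 9 - 9/2 = 9/2.

9/2


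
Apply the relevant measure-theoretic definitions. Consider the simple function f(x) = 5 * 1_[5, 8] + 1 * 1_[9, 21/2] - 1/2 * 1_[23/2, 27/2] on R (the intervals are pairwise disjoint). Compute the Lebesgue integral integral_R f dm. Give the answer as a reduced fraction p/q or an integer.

For a simple function f = sum_i c_i * 1_{A_i} with disjoint A_i,
  integral f dm = sum_i c_i * m(A_i).
Lengths of the A_i:
  m(A_1) = 8 - 5 = 3.
  m(A_2) = 21/2 - 9 = 3/2.
  m(A_3) = 27/2 - 23/2 = 2.
Contributions c_i * m(A_i):
  (5) * (3) = 15.
  (1) * (3/2) = 3/2.
  (-1/2) * (2) = -1.
Total: 15 + 3/2 - 1 = 31/2.

31/2


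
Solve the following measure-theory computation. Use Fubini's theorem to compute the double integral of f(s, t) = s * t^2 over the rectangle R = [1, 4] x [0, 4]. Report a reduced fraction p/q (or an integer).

f(s, t) is a tensor product of a function of s and a function of t, and both factors are bounded continuous (hence Lebesgue integrable) on the rectangle, so Fubini's theorem applies:
  integral_R f d(m x m) = (integral_a1^b1 s ds) * (integral_a2^b2 t^2 dt).
Inner integral in s: integral_{1}^{4} s ds = (4^2 - 1^2)/2
  = 15/2.
Inner integral in t: integral_{0}^{4} t^2 dt = (4^3 - 0^3)/3
  = 64/3.
Product: (15/2) * (64/3) = 160.

160


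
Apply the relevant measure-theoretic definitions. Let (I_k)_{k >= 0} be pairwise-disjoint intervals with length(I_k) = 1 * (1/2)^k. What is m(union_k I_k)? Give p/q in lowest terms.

By countable additivity of the Lebesgue measure on pairwise disjoint measurable sets,
  m(union_{k >= 0} I_k) = sum_{k >= 0} m(I_k) = sum_{k >= 0} a * r^k,
  with a = 1 and r = 1/2.
Since 0 < r = 1/2 < 1, the geometric series converges:
  sum_{k >= 0} a * r^k = a / (1 - r).
  = 1 / (1 - 1/2)
  = 1 / (1/2)
  = 2.

2
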